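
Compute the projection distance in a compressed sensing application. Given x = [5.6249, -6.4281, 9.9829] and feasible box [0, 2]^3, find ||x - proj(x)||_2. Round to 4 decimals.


Project each component onto [0, 2].
clip(5.6249) = 2.0, clip(-6.4281) = 0.0, clip(9.9829) = 2.0
Projection = [2.0, 0.0, 2.0]
Squared diffs: [13.1399, 41.3205, 63.7267]
Distance = sqrt(118.1871) = 10.8714


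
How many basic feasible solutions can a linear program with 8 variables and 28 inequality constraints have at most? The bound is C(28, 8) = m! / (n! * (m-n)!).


Each vertex corresponds to some choice of n active constraints out of m, so the number of vertices is at most C(m, n) = m! / (n!(m-n)!).
m = 28, n = 8
Numerator: 28 * 27 * 26 * 25 * 24 * 23 * 22 * 21
Denominator: 8! = 40320
C(28, 8) = 3108105


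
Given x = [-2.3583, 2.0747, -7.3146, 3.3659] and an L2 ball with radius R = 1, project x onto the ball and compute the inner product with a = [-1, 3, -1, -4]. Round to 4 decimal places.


Step 1: Compute ||x|| (intermediates to 6 decimals).
||x|| = sqrt((-2.3583)^2 + 2.0747^2 + (-7.3146)^2 + 3.3659^2) = 8.642836
Step 2: Project.
Since ||x|| > R, scale = R/||x|| = 1/8.642836 = 0.115703, proj(x) = scale * x
proj(x) = [-0.272862, 0.240049, -0.846321, 0.389445]
Step 3: Dot product.
a^T * proj(x) = -1*(-0.272862) + 3*0.240049 - 1*(-0.846321) - 4*0.389445 = 0.2816


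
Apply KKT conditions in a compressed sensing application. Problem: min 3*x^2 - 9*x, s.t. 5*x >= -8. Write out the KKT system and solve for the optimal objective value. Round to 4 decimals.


Step 1: Try lambda = 0 (constraint inactive).
Stationarity: 2*3*x - 9 = 0
x* = 9/(2*3) = 1.5
Check constraint: 5*1.5 = 7.5 >= -8 -- satisfied.
Step 2: Compute optimal value.
f(x*) = 3*1.5^2 - 9*1.5 = -6.75


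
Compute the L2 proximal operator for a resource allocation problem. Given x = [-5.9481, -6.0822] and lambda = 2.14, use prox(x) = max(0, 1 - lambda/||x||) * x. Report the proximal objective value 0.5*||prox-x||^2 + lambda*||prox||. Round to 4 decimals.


Step 1: Compute ||x||.
||x|| = 8.5072
Step 2: Compute scaling factor.
scale = max(0, 1 - 2.14/8.5072) = 0.7484
Step 3: prox(x) = [-4.4519, -4.5522]
||prox(x)|| = 6.3672
Step 4: Proximal objective.
0.5*||prox-x||^2 = 2.2898
lambda*||prox|| = 13.6258
Total = 15.9157


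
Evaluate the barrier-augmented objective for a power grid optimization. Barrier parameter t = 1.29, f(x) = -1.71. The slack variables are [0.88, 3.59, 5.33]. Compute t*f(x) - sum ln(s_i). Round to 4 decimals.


Step 1: Compute log-barrier.
ln values: [-0.1278, 1.2782, 1.6734]
phi = -(-0.1278 + 1.2782 + 1.6734) = -2.8237
Step 2: Compute augmented objective.
t*f(x) = 1.29*-1.71 = -2.2059
Total = -2.2059 - 2.8237 = -5.0296


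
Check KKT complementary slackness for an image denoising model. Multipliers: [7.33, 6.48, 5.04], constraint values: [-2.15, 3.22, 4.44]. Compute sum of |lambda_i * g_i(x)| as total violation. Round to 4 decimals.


KKT complementary slackness check:
lambda_1 * g_1 = 7.33 * -2.15 = -15.7595
lambda_2 * g_2 = 6.48 * 3.22 = 20.8656
lambda_3 * g_3 = 5.04 * 4.44 = 22.3776
Total violation = 15.7595 + 20.8656 + 22.3776 = 59.0027


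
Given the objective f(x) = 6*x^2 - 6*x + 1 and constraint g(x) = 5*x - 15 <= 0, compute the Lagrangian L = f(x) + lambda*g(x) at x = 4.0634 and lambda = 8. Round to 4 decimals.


Step 1: Evaluate f(x).
f(4.0634) = 6*4.0634^2 - 6*4.0634 + 1 = 75.6869
Step 2: Evaluate g(x).
g(4.0634) = 5*4.0634 - 15 = 5.317
Step 3: Compute Lagrangian.
L = 75.6869 + 8*5.317 = 118.2229


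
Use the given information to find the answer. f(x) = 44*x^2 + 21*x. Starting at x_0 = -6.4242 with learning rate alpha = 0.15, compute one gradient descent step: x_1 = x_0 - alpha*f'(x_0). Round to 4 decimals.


We compute the gradient at x_0 and apply the update.
f'(x) = 88*x + 21
f'(-6.4242) = 88*-6.4242 + 21 = -544.3296
x_1 = -6.4242 - 0.15*-544.3296 = 75.2252


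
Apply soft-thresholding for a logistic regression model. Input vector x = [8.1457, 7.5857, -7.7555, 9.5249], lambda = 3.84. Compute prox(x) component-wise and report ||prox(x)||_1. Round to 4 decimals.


Soft-thresholding with lambda = 3.84:
prox(8.1457) = sign(8.1457)*max(|8.1457| - 3.84, 0) = 4.3057
prox(7.5857) = sign(7.5857)*max(|7.5857| - 3.84, 0) = 3.7457
prox(-7.7555) = sign(-7.7555)*max(|-7.7555| - 3.84, 0) = -3.9155
prox(9.5249) = sign(9.5249)*max(|9.5249| - 3.84, 0) = 5.6849
prox(x) = [4.3057, 3.7457, -3.9155, 5.6849]
||prox(x)||_1 = 4.3057 + 3.7457 + 3.9155 + 5.6849 = 17.6518


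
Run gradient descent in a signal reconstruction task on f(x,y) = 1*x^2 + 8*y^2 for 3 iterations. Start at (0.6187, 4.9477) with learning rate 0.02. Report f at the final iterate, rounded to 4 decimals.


Gradient descent on f(x,y) = 1*x^2 + 8*y^2.
Starting point: (0.6187, 4.9477), alpha = 0.02
Step 1: grad_x = 2*1*0.6187 = 1.2374, grad_y = 2*8*4.9477 = 79.1632
  x_1 = 0.6187 - 0.02*1.2374 = 0.594
  y_1 = 4.9477 - 0.02*79.1632 = 3.3644
Step 2: grad_x = 2*1*0.594 = 1.1879, grad_y = 2*8*3.3644 = 53.831
  x_2 = 0.594 - 0.02*1.1879 = 0.5702
  y_2 = 3.3644 - 0.02*53.831 = 2.2878
Step 3: grad_x = 2*1*0.5702 = 1.1404, grad_y = 2*8*2.2878 = 36.6051
  x_3 = 0.5702 - 0.02*1.1404 = 0.5474
  y_3 = 2.2878 - 0.02*36.6051 = 1.5557
f(0.5474, 1.5557) = 1*0.5474^2 + 8*1.5557^2 = 19.6616


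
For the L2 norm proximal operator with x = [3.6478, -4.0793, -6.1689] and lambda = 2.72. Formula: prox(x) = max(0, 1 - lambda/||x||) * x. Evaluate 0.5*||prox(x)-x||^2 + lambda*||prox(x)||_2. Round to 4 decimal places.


Step 1: Compute ||x||.
||x|| = 8.2464
Step 2: Compute scaling factor.
scale = max(0, 1 - 2.72/8.2464) = 0.6702
Step 3: prox(x) = [2.4446, -2.7338, -4.1341]
||prox(x)|| = 5.5264
Step 4: Proximal objective.
0.5*||prox-x||^2 = 3.6992
lambda*||prox|| = 15.0318
Total = 18.7309


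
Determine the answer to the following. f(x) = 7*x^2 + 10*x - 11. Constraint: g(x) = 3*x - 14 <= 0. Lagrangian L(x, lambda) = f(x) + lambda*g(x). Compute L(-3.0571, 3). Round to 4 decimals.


Step 1: Evaluate f(x).
f(-3.0571) = 7*(-3.0571)^2 + 10*(-3.0571) - 11 = 23.85
Step 2: Evaluate g(x).
g(-3.0571) = 3*-3.0571 - 14 = -23.1713
Step 3: Compute Lagrangian.
L = 23.85 + 3*-23.1713 = -45.6639


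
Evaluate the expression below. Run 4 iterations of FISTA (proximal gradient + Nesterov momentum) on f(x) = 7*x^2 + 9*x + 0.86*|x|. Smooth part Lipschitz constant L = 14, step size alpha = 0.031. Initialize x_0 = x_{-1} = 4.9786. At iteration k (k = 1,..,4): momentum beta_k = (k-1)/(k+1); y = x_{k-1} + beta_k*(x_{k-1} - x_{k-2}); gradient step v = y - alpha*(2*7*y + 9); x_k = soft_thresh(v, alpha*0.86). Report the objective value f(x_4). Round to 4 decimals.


FISTA on f(x) = 7*x^2 + 9*x + 0.86*|x|
L = 14, alpha = 0.031
Iteration 1: beta = 0.0, y = 4.9786 + 0.0*(4.9786 - 4.9786) = 4.9786
  grad(y) = 78.7004, v = y - alpha*grad = 2.5389
  prox(v) = soft_thresh(2.5389, 0.0267) = 2.5122
Iteration 2: beta = 0.3333, y = 2.5122 + 0.3333*(2.5122 - 4.9786) = 1.6901
  grad(y) = 32.6614, v = y - alpha*grad = 0.6776
  prox(v) = soft_thresh(0.6776, 0.0267) = 0.6509
Iteration 3: beta = 0.5, y = 0.6509 + 0.5*(0.6509 - 2.5122) = -0.2797
  grad(y) = 5.0841, v = y - alpha*grad = -0.4373
  prox(v) = soft_thresh(-0.4373, 0.0267) = -0.4107
Iteration 4: beta = 0.6, y = -0.4107 + 0.6*(-0.4107 - 0.6509) = -1.0476
  grad(y) = -5.6665, v = y - alpha*grad = -0.8719
  prox(v) = soft_thresh(-0.8719, 0.0267) = -0.8453
f(x_4) = 7*(-0.8453)^2 + 9*(-0.8453) + 0.86*|-0.8453| = -1.8791


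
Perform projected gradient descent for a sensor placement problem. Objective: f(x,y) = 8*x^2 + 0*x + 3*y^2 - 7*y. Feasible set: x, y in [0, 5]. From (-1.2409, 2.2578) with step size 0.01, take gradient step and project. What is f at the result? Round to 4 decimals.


Step 1: Compute gradient at (-1.2409, 2.2578).
grad_x = 2*8*-1.2409 + 0 = -19.8544
grad_y = 2*3*2.2578 - 7 = 6.5468
Step 2: Gradient step.
x_raw = -1.2409 - 0.01*-19.8544 = -1.0424
y_raw = 2.2578 - 0.01*6.5468 = 2.1923
Step 3: Project onto [0, 5].
x_proj = clip(-1.0424) = 0.0
y_proj = clip(2.1923) = 2.1923
Step 4: Evaluate f.
f(0.0, 2.1923) = -0.9274


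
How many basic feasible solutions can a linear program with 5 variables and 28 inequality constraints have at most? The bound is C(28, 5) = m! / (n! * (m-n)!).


Each vertex corresponds to some choice of n active constraints out of m, so the number of vertices is at most C(m, n) = m! / (n!(m-n)!).
m = 28, n = 5
Numerator: 28 * 27 * 26 * 25 * 24
Denominator: 5! = 120
C(28, 5) = 98280


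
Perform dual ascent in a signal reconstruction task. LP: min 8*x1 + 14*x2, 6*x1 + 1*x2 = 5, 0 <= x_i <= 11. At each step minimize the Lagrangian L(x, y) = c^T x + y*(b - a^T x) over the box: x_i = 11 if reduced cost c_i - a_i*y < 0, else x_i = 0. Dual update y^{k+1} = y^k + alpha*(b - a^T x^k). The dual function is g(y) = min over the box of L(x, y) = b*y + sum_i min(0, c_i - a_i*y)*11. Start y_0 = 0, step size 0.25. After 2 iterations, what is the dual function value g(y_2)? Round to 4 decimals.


Dual ascent for LP: min 8*x1 + 14*x2, 6*x1 + 1*x2 = 5, 0 <= x_i <= 11
Step 1: y^k = 0.0, reduced costs: (8.0, 14.0)
  x^k = (0.0, 0.0), subgradient = b - a^T x = 5.0
  y^{k+1} = 0.0 + 0.25*5.0 = 1.25
Step 2: y^k = 1.25, reduced costs: (0.5, 12.75)
  x^k = (0.0, 0.0), subgradient = b - a^T x = 5.0
  y^{k+1} = 1.25 + 0.25*5.0 = 2.5
Dual objective at y_2 = 2.5: reduced costs (-7.0, 11.5), box minimizer x = (11.0, 0.0)
g(y_2) = b*y + (c1 - a1*y)*x1 + (c2 - a2*y)*x2 = 5*2.5 + (-7.0)*11.0 + 11.5*0.0 = 12.5 - 77.0 + 0.0 = -64.5


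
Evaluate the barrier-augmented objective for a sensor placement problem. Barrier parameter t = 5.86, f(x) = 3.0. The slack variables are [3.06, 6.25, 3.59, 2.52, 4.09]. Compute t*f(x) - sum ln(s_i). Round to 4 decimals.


Step 1: Compute log-barrier.
ln values: [1.1184, 1.8326, 1.2782, 0.9243, 1.4085]
phi = -(1.1184 + 1.8326 + 1.2782 + 0.9243 + 1.4085) = -6.562
Step 2: Compute augmented objective.
t*f(x) = 5.86*3.0 = 17.58
Total = 17.58 - 6.562 = 11.018


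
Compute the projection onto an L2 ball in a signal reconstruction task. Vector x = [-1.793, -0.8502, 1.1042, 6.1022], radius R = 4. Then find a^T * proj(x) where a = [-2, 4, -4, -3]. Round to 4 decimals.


Step 1: Compute ||x|| (intermediates to 6 decimals).
||x|| = sqrt((-1.793)^2 + (-0.8502)^2 + 1.1042^2 + 6.1022^2) = 6.511051
Step 2: Project.
Since ||x|| > R, scale = R/||x|| = 4/6.511051 = 0.61434, proj(x) = scale * x
proj(x) = [-1.101512, -0.522312, 0.678354, 3.748826]
Step 3: Dot product.
a^T * proj(x) = -2*(-1.101512) + 4*(-0.522312) - 4*0.678354 - 3*3.748826 = -13.8461


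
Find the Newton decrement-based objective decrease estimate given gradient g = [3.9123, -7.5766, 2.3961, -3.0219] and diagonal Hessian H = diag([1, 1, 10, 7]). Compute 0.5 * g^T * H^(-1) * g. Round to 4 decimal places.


Step 1: H is diagonal, so H^(-1) * g = [3.9123, -7.5766, 0.2396, -0.4317].
Step 2: g^T H^(-1) g = sum_i g_i^2 / H_ii
  = (3.9123)^2/1 + (-7.5766)^2/1 + (2.3961)^2/10 + (-3.0219)^2/7
  = 15.3061 + 57.4049 + 0.5741 + 1.3046 = 74.5896
Step 3: Objective decrease = 0.5 * g^T H^(-1) g = 37.2948


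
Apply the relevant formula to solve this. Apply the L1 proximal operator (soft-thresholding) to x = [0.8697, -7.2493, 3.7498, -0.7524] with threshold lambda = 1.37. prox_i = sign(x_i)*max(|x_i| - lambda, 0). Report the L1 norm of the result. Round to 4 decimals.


Soft-thresholding with lambda = 1.37:
prox(0.8697) = sign(0.8697)*max(|0.8697| - 1.37, 0) = 0.0
prox(-7.2493) = sign(-7.2493)*max(|-7.2493| - 1.37, 0) = -5.8793
prox(3.7498) = sign(3.7498)*max(|3.7498| - 1.37, 0) = 2.3798
prox(-0.7524) = sign(-0.7524)*max(|-0.7524| - 1.37, 0) = 0.0
prox(x) = [0.0, -5.8793, 2.3798, 0.0]
||prox(x)||_1 = 0.0 + 5.8793 + 2.3798 + 0.0 = 8.2591


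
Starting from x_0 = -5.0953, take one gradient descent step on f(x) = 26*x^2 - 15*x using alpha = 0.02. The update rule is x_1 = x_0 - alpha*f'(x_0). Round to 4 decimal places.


We compute the gradient at x_0 and apply the update.
f'(x) = 52*x - 15
f'(-5.0953) = 52*-5.0953 - 15 = -279.9556
x_1 = -5.0953 - 0.02*-279.9556 = 0.5038


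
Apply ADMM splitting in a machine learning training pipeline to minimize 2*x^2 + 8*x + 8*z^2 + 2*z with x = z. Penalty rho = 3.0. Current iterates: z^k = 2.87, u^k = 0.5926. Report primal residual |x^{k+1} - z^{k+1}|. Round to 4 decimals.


ADMM iteration with rho = 3.0, z^k = 2.87, u^k = 0.5926
Step 1: x-update.
Minimize 2*x^2 + 8*x + (3.0/2)*(x - 2.87 + 0.5926)^2
FOC: (2*2 + 3.0)*x = -8 + 3.0*(2.87 - 0.5926)
x^{k+1} = -0.1668
Step 2: z-update.
Minimize 8*z^2 + 2*z + (3.0/2)*(-0.1668 - z + 0.5926)^2
FOC: (2*8 + 3.0)*z = -2 + 3.0*(-0.1668 + 0.5926)
z^{k+1} = -0.038
Step 3: u-update.
u^{k+1} = 0.5926 - 0.1668 + 0.038 = 0.4638
Step 4: Primal residual = |-0.1668 + 0.038| = 0.1288


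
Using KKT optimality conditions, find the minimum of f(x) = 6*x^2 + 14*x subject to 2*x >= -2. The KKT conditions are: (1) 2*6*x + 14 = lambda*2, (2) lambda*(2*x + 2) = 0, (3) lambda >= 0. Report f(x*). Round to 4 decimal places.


Step 1: Try lambda = 0 (constraint inactive).
x_unc = -14/(2*6) = -1.1667
Check: 2*-1.1667 = -2.3334 < -2 -- violated!
Step 2: Constraint must be active: 2*x = -2
x* = -2/2 = -1.0
lambda = (2*6*(-1.0) + 14)/2 = 1.0
Step 3: Compute optimal value.
f(x*) = 6*(-1.0)^2 + 14*(-1.0) = -8.0


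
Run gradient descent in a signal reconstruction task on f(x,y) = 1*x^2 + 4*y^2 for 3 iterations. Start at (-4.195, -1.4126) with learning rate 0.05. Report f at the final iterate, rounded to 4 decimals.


Gradient descent on f(x,y) = 1*x^2 + 4*y^2.
Starting point: (-4.195, -1.4126), alpha = 0.05
Step 1: grad_x = 2*1*-4.195 = -8.39, grad_y = 2*4*-1.4126 = -11.3008
  x_1 = -4.195 - 0.05*-8.39 = -3.7755
  y_1 = -1.4126 - 0.05*-11.3008 = -0.8476
Step 2: grad_x = 2*1*-3.7755 = -7.551, grad_y = 2*4*-0.8476 = -6.7805
  x_2 = -3.7755 - 0.05*-7.551 = -3.398
  y_2 = -0.8476 - 0.05*-6.7805 = -0.5085
Step 3: grad_x = 2*1*-3.398 = -6.7959, grad_y = 2*4*-0.5085 = -4.0683
  x_3 = -3.398 - 0.05*-6.7959 = -3.0582
  y_3 = -0.5085 - 0.05*-4.0683 = -0.3051
f(-3.0582, -0.3051) = 1*(-3.0582)^2 + 4*(-0.3051)^2 = 9.7247


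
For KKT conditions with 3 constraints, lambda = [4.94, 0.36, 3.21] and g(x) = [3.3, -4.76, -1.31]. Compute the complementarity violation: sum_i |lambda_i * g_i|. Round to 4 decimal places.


KKT complementary slackness check:
lambda_1 * g_1 = 4.94 * 3.3 = 16.302
lambda_2 * g_2 = 0.36 * -4.76 = -1.7136
lambda_3 * g_3 = 3.21 * -1.31 = -4.2051
Total violation = 16.302 + 1.7136 + 4.2051 = 22.2207


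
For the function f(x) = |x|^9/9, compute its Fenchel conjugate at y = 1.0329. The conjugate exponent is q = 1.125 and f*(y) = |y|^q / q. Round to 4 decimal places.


The conjugate exponent q satisfies 1/p + 1/q = 1.
p = 9, so q = 9/(9 - 1) = 1.125
|y|^q = 1.0329^1.125 = 1.0371
f*(1.0329) = 1.0371 / 1.125 = 0.9219


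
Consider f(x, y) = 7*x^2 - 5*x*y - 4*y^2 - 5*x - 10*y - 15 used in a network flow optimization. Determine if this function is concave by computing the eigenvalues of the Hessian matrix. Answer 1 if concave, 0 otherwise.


The Hessian of f(x,y) = 7*x^2 - 5*x*y - 4*y^2 - 5*x - 10*y - 15 is:
H = [[14, -5], [-5, -8]]
Trace = 14 - 8 = 6
Determinant = 14*-8 - (-5)^2 = -137
Discriminant = (6)^2 - 4*-137 = 584.0
Eigenvalues: lambda_1 = -9.083, lambda_2 = 15.083
The function is not concave.

0


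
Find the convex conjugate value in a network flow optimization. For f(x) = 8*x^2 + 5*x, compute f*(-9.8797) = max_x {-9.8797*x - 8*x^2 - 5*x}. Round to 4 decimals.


f*(y) = sup_x {y*x - a*x^2 - b*x} = sup_x {(y-b)*x - a*x^2}
FOC: (y - b) - 2a*x = 0 => x* = (y - b)/(2a)
x* = (-9.8797 - 5)/(2*8) = -0.93
f*(-9.8797) = (y-b)^2/(4a) = (-9.8797 - 5)^2/(4*8)
= 221.4055/32 = 6.9189


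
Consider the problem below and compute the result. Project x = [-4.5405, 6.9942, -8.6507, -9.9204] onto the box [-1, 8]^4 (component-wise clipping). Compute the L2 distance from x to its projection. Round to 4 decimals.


Project each component onto [-1, 8].
clip(-4.5405) = -1.0, clip(6.9942) = 6.9942, clip(-8.6507) = -1.0, clip(-9.9204) = -1.0
Projection = [-1.0, 6.9942, -1.0, -1.0]
Squared diffs: [12.5351, 0.0, 58.5332, 79.5735]
Distance = sqrt(150.6418) = 12.2736


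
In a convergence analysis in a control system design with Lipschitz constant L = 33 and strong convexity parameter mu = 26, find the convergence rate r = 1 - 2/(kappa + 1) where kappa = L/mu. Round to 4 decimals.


Step 1: Compute the condition number.
kappa = L/mu = 33/26 = 1.2692
Step 2: Compute the convergence rate.
r = 1 - 2/(kappa + 1) = 1 - 2*mu/(L + mu) = (L - mu)/(L + mu) = 7/59 = 0.1186


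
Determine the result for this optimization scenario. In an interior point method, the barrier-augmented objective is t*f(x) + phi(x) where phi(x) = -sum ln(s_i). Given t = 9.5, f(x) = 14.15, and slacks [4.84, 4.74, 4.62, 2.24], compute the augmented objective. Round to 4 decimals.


Step 1: Compute log-barrier.
ln values: [1.5769, 1.556, 1.5304, 0.8065]
phi = -(1.5769 + 1.556 + 1.5304 + 0.8065) = -5.4698
Step 2: Compute augmented objective.
t*f(x) = 9.5*14.15 = 134.425
Total = 134.425 - 5.4698 = 128.9552


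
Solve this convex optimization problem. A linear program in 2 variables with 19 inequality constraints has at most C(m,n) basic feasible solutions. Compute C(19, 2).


Each vertex corresponds to some choice of n active constraints out of m, so the number of vertices is at most C(m, n) = m! / (n!(m-n)!).
m = 19, n = 2
Numerator: 19 * 18
Denominator: 2! = 2
C(19, 2) = 171


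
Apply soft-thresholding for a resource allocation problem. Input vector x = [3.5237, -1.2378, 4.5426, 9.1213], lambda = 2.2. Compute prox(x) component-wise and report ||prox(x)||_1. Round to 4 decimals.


Soft-thresholding with lambda = 2.2:
prox(3.5237) = sign(3.5237)*max(|3.5237| - 2.2, 0) = 1.3237
prox(-1.2378) = sign(-1.2378)*max(|-1.2378| - 2.2, 0) = 0.0
prox(4.5426) = sign(4.5426)*max(|4.5426| - 2.2, 0) = 2.3426
prox(9.1213) = sign(9.1213)*max(|9.1213| - 2.2, 0) = 6.9213
prox(x) = [1.3237, 0.0, 2.3426, 6.9213]
||prox(x)||_1 = 1.3237 + 0.0 + 2.3426 + 6.9213 = 10.5876


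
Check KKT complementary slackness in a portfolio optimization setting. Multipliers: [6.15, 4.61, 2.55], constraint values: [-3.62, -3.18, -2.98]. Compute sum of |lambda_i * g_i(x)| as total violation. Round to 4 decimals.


KKT complementary slackness check:
lambda_1 * g_1 = 6.15 * -3.62 = -22.263
lambda_2 * g_2 = 4.61 * -3.18 = -14.6598
lambda_3 * g_3 = 2.55 * -2.98 = -7.599
Total violation = 22.263 + 14.6598 + 7.599 = 44.5218


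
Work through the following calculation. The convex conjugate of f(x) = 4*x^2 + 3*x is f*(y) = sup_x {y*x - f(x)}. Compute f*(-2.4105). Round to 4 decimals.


f*(y) = sup_x {y*x - a*x^2 - b*x} = sup_x {(y-b)*x - a*x^2}
FOC: (y - b) - 2a*x = 0 => x* = (y - b)/(2a)
x* = (-2.4105 - 3)/(2*4) = -0.6763
f*(-2.4105) = (y-b)^2/(4a) = (-2.4105 - 3)^2/(4*4)
= 29.2735/16 = 1.8296


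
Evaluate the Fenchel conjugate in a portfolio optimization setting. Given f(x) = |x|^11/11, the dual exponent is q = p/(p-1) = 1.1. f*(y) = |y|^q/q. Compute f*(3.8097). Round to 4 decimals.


The conjugate exponent q satisfies 1/p + 1/q = 1.
p = 11, so q = 11/(11 - 1) = 1.1
|y|^q = 3.8097^1.1 = 4.3549
f*(3.8097) = 4.3549 / 1.1 = 3.959


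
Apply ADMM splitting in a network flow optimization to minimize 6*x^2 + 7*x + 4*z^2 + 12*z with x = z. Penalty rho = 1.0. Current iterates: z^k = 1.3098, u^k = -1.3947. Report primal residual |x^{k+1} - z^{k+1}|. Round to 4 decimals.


ADMM iteration with rho = 1.0, z^k = 1.3098, u^k = -1.3947
Step 1: x-update.
Minimize 6*x^2 + 7*x + (1.0/2)*(x - 1.3098 - 1.3947)^2
FOC: (2*6 + 1.0)*x = -7 + 1.0*(1.3098 + 1.3947)
x^{k+1} = -0.3304
Step 2: z-update.
Minimize 4*z^2 + 12*z + (1.0/2)*(-0.3304 - z - 1.3947)^2
FOC: (2*4 + 1.0)*z = -12 + 1.0*(-0.3304 - 1.3947)
z^{k+1} = -1.525
Step 3: u-update.
u^{k+1} = -1.3947 - 0.3304 + 1.525 = -0.2001
Step 4: Primal residual = |-0.3304 + 1.525| = 1.1946


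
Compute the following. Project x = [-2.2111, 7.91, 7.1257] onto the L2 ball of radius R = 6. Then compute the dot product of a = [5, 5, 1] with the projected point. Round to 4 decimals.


Step 1: Compute ||x|| (intermediates to 6 decimals).
||x|| = sqrt((-2.2111)^2 + 7.91^2 + 7.1257^2) = 10.873484
Step 2: Project.
Since ||x|| > R, scale = R/||x|| = 6/10.873484 = 0.551801, proj(x) = scale * x
proj(x) = [-1.220087, 4.364746, 3.931968]
Step 3: Dot product.
a^T * proj(x) = 5*(-1.220087) + 5*4.364746 + 1*3.931968 = 19.6553


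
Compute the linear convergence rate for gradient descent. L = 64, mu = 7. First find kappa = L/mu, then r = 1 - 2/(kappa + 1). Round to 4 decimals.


Step 1: Compute the condition number.
kappa = L/mu = 64/7 = 9.1429
Step 2: Compute the convergence rate.
r = 1 - 2/(kappa + 1) = 1 - 2*mu/(L + mu) = (L - mu)/(L + mu) = 57/71 = 0.8028


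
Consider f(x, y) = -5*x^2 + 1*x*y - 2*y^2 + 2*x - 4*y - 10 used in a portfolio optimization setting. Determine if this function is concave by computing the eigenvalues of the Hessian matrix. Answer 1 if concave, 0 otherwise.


The Hessian of f(x,y) = -5*x^2 + 1*x*y - 2*y^2 + 2*x - 4*y - 10 is:
H = [[-10, 1], [1, -4]]
Trace = -10 - 4 = -14
Determinant = -10*-4 - (1)^2 = 39
Discriminant = (-14)^2 - 4*39 = 40.0
Eigenvalues: lambda_1 = -10.1623, lambda_2 = -3.8377
The function is concave.

1


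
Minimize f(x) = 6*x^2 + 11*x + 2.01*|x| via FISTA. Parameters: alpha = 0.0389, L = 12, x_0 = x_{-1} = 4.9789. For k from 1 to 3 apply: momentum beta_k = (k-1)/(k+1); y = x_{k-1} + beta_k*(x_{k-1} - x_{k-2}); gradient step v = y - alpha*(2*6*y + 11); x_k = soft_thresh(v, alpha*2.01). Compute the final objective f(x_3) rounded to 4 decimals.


FISTA on f(x) = 6*x^2 + 11*x + 2.01*|x|
L = 12, alpha = 0.0389
Iteration 1: beta = 0.0, y = 4.9789 + 0.0*(4.9789 - 4.9789) = 4.9789
  grad(y) = 70.7468, v = y - alpha*grad = 2.2268
  prox(v) = soft_thresh(2.2268, 0.0782) = 2.1487
Iteration 2: beta = 0.3333, y = 2.1487 + 0.3333*(2.1487 - 4.9789) = 1.2052
  grad(y) = 25.463, v = y - alpha*grad = 0.2147
  prox(v) = soft_thresh(0.2147, 0.0782) = 0.1365
Iteration 3: beta = 0.5, y = 0.1365 + 0.5*(0.1365 - 2.1487) = -0.8695
  grad(y) = 0.5659, v = y - alpha*grad = -0.8915
  prox(v) = soft_thresh(-0.8915, 0.0782) = -0.8133
f(x_3) = 6*(-0.8133)^2 + 11*(-0.8133) + 2.01*|-0.8133| = -3.3428


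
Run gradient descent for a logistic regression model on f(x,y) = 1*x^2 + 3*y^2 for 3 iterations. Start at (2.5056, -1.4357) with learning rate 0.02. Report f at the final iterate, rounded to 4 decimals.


Gradient descent on f(x,y) = 1*x^2 + 3*y^2.
Starting point: (2.5056, -1.4357), alpha = 0.02
Step 1: grad_x = 2*1*2.5056 = 5.0112, grad_y = 2*3*-1.4357 = -8.6142
  x_1 = 2.5056 - 0.02*5.0112 = 2.4054
  y_1 = -1.4357 - 0.02*-8.6142 = -1.2634
Step 2: grad_x = 2*1*2.4054 = 4.8108, grad_y = 2*3*-1.2634 = -7.5805
  x_2 = 2.4054 - 0.02*4.8108 = 2.3092
  y_2 = -1.2634 - 0.02*-7.5805 = -1.1118
Step 3: grad_x = 2*1*2.3092 = 4.6183, grad_y = 2*3*-1.1118 = -6.6708
  x_3 = 2.3092 - 0.02*4.6183 = 2.2168
  y_3 = -1.1118 - 0.02*-6.6708 = -0.9784
f(2.2168, -0.9784) = 1*2.2168^2 + 3*(-0.9784)^2 = 7.7859


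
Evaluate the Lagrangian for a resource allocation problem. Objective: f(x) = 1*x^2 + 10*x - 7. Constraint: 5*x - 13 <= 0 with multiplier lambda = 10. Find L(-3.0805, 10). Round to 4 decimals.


Step 1: Evaluate f(x).
f(-3.0805) = 1*(-3.0805)^2 + 10*(-3.0805) - 7 = -28.3155
Step 2: Evaluate g(x).
g(-3.0805) = 5*-3.0805 - 13 = -28.4025
Step 3: Compute Lagrangian.
L = -28.3155 + 10*-28.4025 = -312.3405


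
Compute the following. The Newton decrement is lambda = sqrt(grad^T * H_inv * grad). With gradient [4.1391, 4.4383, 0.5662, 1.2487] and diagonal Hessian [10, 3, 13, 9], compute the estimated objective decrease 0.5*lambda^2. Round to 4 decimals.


Step 1: H is diagonal, so H^(-1) * g = [0.4139, 1.4794, 0.0436, 0.1387].
Step 2: g^T H^(-1) g = sum_i g_i^2 / H_ii
  = (4.1391)^2/10 + (4.4383)^2/3 + (0.5662)^2/13 + (1.2487)^2/9
  = 1.7132 + 6.5662 + 0.0247 + 0.1733 = 8.4773
Step 3: Objective decrease = 0.5 * g^T H^(-1) g = 4.2386


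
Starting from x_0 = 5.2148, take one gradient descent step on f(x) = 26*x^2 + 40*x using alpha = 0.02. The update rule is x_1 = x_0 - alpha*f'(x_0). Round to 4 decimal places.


We compute the gradient at x_0 and apply the update.
f'(x) = 52*x + 40
f'(5.2148) = 52*5.2148 + 40 = 311.1696
x_1 = 5.2148 - 0.02*311.1696 = -1.0086


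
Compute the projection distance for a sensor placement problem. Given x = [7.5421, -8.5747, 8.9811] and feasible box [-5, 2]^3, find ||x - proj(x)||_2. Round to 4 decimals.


Project each component onto [-5, 2].
clip(7.5421) = 2.0, clip(-8.5747) = -5.0, clip(8.9811) = 2.0
Projection = [2.0, -5.0, 2.0]
Squared diffs: [30.7149, 12.7785, 48.7358]
Distance = sqrt(92.2292) = 9.6036


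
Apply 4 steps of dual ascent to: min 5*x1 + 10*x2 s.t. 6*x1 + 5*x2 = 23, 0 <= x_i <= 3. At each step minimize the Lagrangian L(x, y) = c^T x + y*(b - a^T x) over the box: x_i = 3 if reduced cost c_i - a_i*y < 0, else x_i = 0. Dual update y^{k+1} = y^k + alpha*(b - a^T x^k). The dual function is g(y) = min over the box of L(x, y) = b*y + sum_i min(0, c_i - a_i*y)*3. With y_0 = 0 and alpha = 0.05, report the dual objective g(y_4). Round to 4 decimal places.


Dual ascent for LP: min 5*x1 + 10*x2, 6*x1 + 5*x2 = 23, 0 <= x_i <= 3
Step 1: y^k = 0.0, reduced costs: (5.0, 10.0)
  x^k = (0.0, 0.0), subgradient = b - a^T x = 23.0
  y^{k+1} = 0.0 + 0.05*23.0 = 1.15
Step 2: y^k = 1.15, reduced costs: (-1.9, 4.25)
  x^k = (3.0, 0.0), subgradient = b - a^T x = 5.0
  y^{k+1} = 1.15 + 0.05*5.0 = 1.4
Step 3: y^k = 1.4, reduced costs: (-3.4, 3.0)
  x^k = (3.0, 0.0), subgradient = b - a^T x = 5.0
  y^{k+1} = 1.4 + 0.05*5.0 = 1.65
Step 4: y^k = 1.65, reduced costs: (-4.9, 1.75)
  x^k = (3.0, 0.0), subgradient = b - a^T x = 5.0
  y^{k+1} = 1.65 + 0.05*5.0 = 1.9
Dual objective at y_4 = 1.9: reduced costs (-6.4, 0.5), box minimizer x = (3.0, 0.0)
g(y_4) = b*y + (c1 - a1*y)*x1 + (c2 - a2*y)*x2 = 23*1.9 + (-6.4)*3.0 + 0.5*0.0 = 43.7 - 19.2 + 0.0 = 24.5


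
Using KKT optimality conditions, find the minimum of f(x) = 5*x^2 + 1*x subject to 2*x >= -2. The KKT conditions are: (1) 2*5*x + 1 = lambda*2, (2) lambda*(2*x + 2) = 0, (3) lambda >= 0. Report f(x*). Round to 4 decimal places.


Step 1: Try lambda = 0 (constraint inactive).
Stationarity: 2*5*x + 1 = 0
x* = -1/(2*5) = -0.1
Check constraint: 2*-0.1 = -0.2 >= -2 -- satisfied.
Step 2: Compute optimal value.
f(x*) = 5*(-0.1)^2 + 1*(-0.1) = -0.05


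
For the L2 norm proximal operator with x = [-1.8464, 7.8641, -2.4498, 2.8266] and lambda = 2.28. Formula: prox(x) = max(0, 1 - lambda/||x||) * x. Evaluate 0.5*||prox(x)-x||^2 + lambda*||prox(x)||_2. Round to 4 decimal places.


Step 1: Compute ||x||.
||x|| = 8.9019
Step 2: Compute scaling factor.
scale = max(0, 1 - 2.28/8.9019) = 0.7439
Step 3: prox(x) = [-1.3735, 5.8499, -1.8223, 2.1026]
||prox(x)|| = 6.6219
Step 4: Proximal objective.
0.5*||prox-x||^2 = 2.5992
lambda*||prox|| = 15.0979
Total = 17.6972


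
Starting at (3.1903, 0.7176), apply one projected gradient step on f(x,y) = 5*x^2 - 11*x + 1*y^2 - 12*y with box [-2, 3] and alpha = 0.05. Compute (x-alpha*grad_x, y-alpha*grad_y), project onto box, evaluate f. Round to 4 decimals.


Step 1: Compute gradient at (3.1903, 0.7176).
grad_x = 2*5*3.1903 - 11 = 20.903
grad_y = 2*1*0.7176 - 12 = -10.5648
Step 2: Gradient step.
x_raw = 3.1903 - 0.05*20.903 = 2.1452
y_raw = 0.7176 - 0.05*-10.5648 = 1.2458
Step 3: Project onto [-2, 3].
x_proj = clip(2.1452) = 2.1452
y_proj = clip(1.2458) = 1.2458
Step 4: Evaluate f.
f(2.1452, 1.2458) = -13.9863


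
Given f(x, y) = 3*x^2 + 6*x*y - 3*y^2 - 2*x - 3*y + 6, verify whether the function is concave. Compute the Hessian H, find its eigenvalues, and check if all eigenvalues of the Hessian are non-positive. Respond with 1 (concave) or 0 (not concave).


The Hessian of f(x,y) = 3*x^2 + 6*x*y - 3*y^2 - 2*x - 3*y + 6 is:
H = [[6, 6], [6, -6]]
Trace = 6 - 6 = 0
Determinant = 6*-6 - (6)^2 = -72
Discriminant = (0)^2 - 4*-72 = 288.0
Eigenvalues: lambda_1 = -8.4853, lambda_2 = 8.4853
The function is not concave.

0


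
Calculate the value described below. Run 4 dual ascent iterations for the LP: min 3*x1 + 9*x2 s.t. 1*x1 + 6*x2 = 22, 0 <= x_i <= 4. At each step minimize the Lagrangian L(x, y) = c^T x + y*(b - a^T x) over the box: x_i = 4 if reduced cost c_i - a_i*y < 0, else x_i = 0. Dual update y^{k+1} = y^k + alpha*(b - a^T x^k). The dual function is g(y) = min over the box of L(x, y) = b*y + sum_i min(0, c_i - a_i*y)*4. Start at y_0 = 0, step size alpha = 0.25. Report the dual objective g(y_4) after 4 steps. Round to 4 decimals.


Dual ascent for LP: min 3*x1 + 9*x2, 1*x1 + 6*x2 = 22, 0 <= x_i <= 4
Step 1: y^k = 0.0, reduced costs: (3.0, 9.0)
  x^k = (0.0, 0.0), subgradient = b - a^T x = 22.0
  y^{k+1} = 0.0 + 0.25*22.0 = 5.5
Step 2: y^k = 5.5, reduced costs: (-2.5, -24.0)
  x^k = (4.0, 4.0), subgradient = b - a^T x = -6.0
  y^{k+1} = 5.5 + 0.25*-6.0 = 4.0
Step 3: y^k = 4.0, reduced costs: (-1.0, -15.0)
  x^k = (4.0, 4.0), subgradient = b - a^T x = -6.0
  y^{k+1} = 4.0 + 0.25*-6.0 = 2.5
Step 4: y^k = 2.5, reduced costs: (0.5, -6.0)
  x^k = (0.0, 4.0), subgradient = b - a^T x = -2.0
  y^{k+1} = 2.5 + 0.25*-2.0 = 2.0
Dual objective at y_4 = 2.0: reduced costs (1.0, -3.0), box minimizer x = (0.0, 4.0)
g(y_4) = b*y + (c1 - a1*y)*x1 + (c2 - a2*y)*x2 = 22*2.0 + 1.0*0.0 + (-3.0)*4.0 = 44.0 + 0.0 - 12.0 = 32.0


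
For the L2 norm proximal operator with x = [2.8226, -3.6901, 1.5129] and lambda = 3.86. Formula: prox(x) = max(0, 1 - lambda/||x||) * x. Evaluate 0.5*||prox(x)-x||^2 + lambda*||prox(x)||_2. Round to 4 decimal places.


Step 1: Compute ||x||.
||x|| = 4.886
Step 2: Compute scaling factor.
scale = max(0, 1 - 3.86/4.886) = 0.21
Step 3: prox(x) = [0.5927, -0.7749, 0.3177]
||prox(x)|| = 1.026
Step 4: Proximal objective.
0.5*||prox-x||^2 = 7.4498
lambda*||prox|| = 3.9604
Total = 11.4101


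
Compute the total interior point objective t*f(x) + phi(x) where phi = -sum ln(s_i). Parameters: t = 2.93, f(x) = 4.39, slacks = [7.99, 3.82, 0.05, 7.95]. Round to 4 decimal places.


Step 1: Compute log-barrier.
ln values: [2.0782, 1.3403, -2.9957, 2.0732]
phi = -(2.0782 + 1.3403 - 2.9957 + 2.0732) = -2.4959
Step 2: Compute augmented objective.
t*f(x) = 2.93*4.39 = 12.8627
Total = 12.8627 - 2.4959 = 10.3668


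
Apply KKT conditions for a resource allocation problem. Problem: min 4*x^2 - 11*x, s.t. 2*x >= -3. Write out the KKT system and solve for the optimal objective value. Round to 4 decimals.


Step 1: Try lambda = 0 (constraint inactive).
Stationarity: 2*4*x - 11 = 0
x* = 11/(2*4) = 1.375
Check constraint: 2*1.375 = 2.75 >= -3 -- satisfied.
Step 2: Compute optimal value.
f(x*) = 4*1.375^2 - 11*1.375 = -7.5625


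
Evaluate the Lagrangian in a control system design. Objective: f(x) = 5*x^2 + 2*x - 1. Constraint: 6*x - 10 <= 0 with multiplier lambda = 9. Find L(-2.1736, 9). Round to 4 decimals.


Step 1: Evaluate f(x).
f(-2.1736) = 5*(-2.1736)^2 + 2*(-2.1736) - 1 = 18.2755
Step 2: Evaluate g(x).
g(-2.1736) = 6*-2.1736 - 10 = -23.0416
Step 3: Compute Lagrangian.
L = 18.2755 + 9*-23.0416 = -189.0989


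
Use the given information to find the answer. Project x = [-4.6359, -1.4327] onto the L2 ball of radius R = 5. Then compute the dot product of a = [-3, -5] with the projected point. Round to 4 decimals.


Step 1: Compute ||x|| (intermediates to 6 decimals).
||x|| = sqrt((-4.6359)^2 + (-1.4327)^2) = 4.852236
Step 2: Project.
Since ||x|| <= R, proj = x (no scaling needed).
proj(x) = [-4.6359, -1.4327]
Step 3: Dot product.
a^T * proj(x) = -3*(-4.6359) - 5*(-1.4327) = 21.0712


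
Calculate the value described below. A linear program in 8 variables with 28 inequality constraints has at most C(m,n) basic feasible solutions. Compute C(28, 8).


Each vertex corresponds to some choice of n active constraints out of m, so the number of vertices is at most C(m, n) = m! / (n!(m-n)!).
m = 28, n = 8
Numerator: 28 * 27 * 26 * 25 * 24 * 23 * 22 * 21
Denominator: 8! = 40320
C(28, 8) = 3108105


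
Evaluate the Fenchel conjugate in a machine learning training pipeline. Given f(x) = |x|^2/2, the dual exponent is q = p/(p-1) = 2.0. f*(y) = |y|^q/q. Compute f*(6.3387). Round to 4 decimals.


The conjugate exponent q satisfies 1/p + 1/q = 1.
p = 2, so q = 2/(2 - 1) = 2.0
|y|^q = 6.3387^2.0 = 40.1791
f*(6.3387) = 40.1791 / 2.0 = 20.0896


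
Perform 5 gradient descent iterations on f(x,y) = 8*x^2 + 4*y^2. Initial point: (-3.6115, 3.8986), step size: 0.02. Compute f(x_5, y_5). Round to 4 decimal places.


Gradient descent on f(x,y) = 8*x^2 + 4*y^2.
Starting point: (-3.6115, 3.8986), alpha = 0.02
Step 1: grad_x = 2*8*-3.6115 = -57.784, grad_y = 2*4*3.8986 = 31.1888
  x_1 = -3.6115 - 0.02*-57.784 = -2.4558
  y_1 = 3.8986 - 0.02*31.1888 = 3.2748
Step 2: grad_x = 2*8*-2.4558 = -39.2931, grad_y = 2*4*3.2748 = 26.1986
  x_2 = -2.4558 - 0.02*-39.2931 = -1.67
  y_2 = 3.2748 - 0.02*26.1986 = 2.7509
Step 3: grad_x = 2*8*-1.67 = -26.7193, grad_y = 2*4*2.7509 = 22.0068
  x_3 = -1.67 - 0.02*-26.7193 = -1.1356
  y_3 = 2.7509 - 0.02*22.0068 = 2.3107
Step 4: grad_x = 2*8*-1.1356 = -18.1691, grad_y = 2*4*2.3107 = 18.4857
  x_4 = -1.1356 - 0.02*-18.1691 = -0.7722
  y_4 = 2.3107 - 0.02*18.4857 = 1.941
Step 5: grad_x = 2*8*-0.7722 = -12.355, grad_y = 2*4*1.941 = 15.528
  x_5 = -0.7722 - 0.02*-12.355 = -0.5251
  y_5 = 1.941 - 0.02*15.528 = 1.6304
f(-0.5251, 1.6304) = 8*(-0.5251)^2 + 4*1.6304^2 = 12.8391


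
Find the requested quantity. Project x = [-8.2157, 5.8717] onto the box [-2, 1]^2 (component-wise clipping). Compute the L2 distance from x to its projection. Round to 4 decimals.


Project each component onto [-2, 1].
clip(-8.2157) = -2.0, clip(5.8717) = 1.0
Projection = [-2.0, 1.0]
Squared diffs: [38.6349, 23.7335]
Distance = sqrt(62.3684) = 7.8974


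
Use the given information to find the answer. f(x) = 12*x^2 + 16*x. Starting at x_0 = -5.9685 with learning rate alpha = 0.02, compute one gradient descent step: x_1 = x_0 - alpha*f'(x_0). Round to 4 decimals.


We compute the gradient at x_0 and apply the update.
f'(x) = 24*x + 16
f'(-5.9685) = 24*-5.9685 + 16 = -127.244
x_1 = -5.9685 - 0.02*-127.244 = -3.4236


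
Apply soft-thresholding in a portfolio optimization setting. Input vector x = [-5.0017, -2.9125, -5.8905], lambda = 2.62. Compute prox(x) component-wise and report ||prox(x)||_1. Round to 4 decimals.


Soft-thresholding with lambda = 2.62:
prox(-5.0017) = sign(-5.0017)*max(|-5.0017| - 2.62, 0) = -2.3817
prox(-2.9125) = sign(-2.9125)*max(|-2.9125| - 2.62, 0) = -0.2925
prox(-5.8905) = sign(-5.8905)*max(|-5.8905| - 2.62, 0) = -3.2705
prox(x) = [-2.3817, -0.2925, -3.2705]
||prox(x)||_1 = 2.3817 + 0.2925 + 3.2705 = 5.9447


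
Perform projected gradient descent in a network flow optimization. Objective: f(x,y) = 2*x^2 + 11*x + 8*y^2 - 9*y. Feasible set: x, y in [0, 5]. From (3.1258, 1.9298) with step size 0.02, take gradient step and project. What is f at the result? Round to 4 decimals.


Step 1: Compute gradient at (3.1258, 1.9298).
grad_x = 2*2*3.1258 + 11 = 23.5032
grad_y = 2*8*1.9298 - 9 = 21.8768
Step 2: Gradient step.
x_raw = 3.1258 - 0.02*23.5032 = 2.6557
y_raw = 1.9298 - 0.02*21.8768 = 1.4923
Step 3: Project onto [0, 5].
x_proj = clip(2.6557) = 2.6557
y_proj = clip(1.4923) = 1.4923
Step 4: Evaluate f.
f(2.6557, 1.4923) = 47.7034


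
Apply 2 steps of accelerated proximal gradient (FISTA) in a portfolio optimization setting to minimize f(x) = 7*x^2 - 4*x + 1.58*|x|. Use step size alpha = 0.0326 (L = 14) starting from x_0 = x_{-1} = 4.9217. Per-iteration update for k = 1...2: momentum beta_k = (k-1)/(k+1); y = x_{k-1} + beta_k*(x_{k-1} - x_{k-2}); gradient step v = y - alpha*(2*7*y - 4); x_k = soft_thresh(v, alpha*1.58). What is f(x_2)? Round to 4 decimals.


FISTA on f(x) = 7*x^2 - 4*x + 1.58*|x|
L = 14, alpha = 0.0326
Iteration 1: beta = 0.0, y = 4.9217 + 0.0*(4.9217 - 4.9217) = 4.9217
  grad(y) = 64.9038, v = y - alpha*grad = 2.8058
  prox(v) = soft_thresh(2.8058, 0.0515) = 2.7543
Iteration 2: beta = 0.3333, y = 2.7543 + 0.3333*(2.7543 - 4.9217) = 2.0319
  grad(y) = 24.4462, v = y - alpha*grad = 1.2349
  prox(v) = soft_thresh(1.2349, 0.0515) = 1.1834
f(x_2) = 7*1.1834^2 - 4*1.1834 + 1.58*|1.1834| = 6.9395


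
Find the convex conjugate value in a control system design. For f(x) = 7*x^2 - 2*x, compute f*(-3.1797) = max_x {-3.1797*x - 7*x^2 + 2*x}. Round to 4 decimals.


f*(y) = sup_x {y*x - a*x^2 - b*x} = sup_x {(y-b)*x - a*x^2}
FOC: (y - b) - 2a*x = 0 => x* = (y - b)/(2a)
x* = (-3.1797 + 2)/(2*7) = -0.0843
f*(-3.1797) = (y-b)^2/(4a) = (-3.1797 + 2)^2/(4*7)
= 1.3917/28 = 0.0497


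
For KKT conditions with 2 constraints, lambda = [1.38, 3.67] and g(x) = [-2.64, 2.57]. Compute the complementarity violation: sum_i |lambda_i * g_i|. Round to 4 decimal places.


KKT complementary slackness check:
lambda_1 * g_1 = 1.38 * -2.64 = -3.6432
lambda_2 * g_2 = 3.67 * 2.57 = 9.4319
Total violation = 3.6432 + 9.4319 = 13.0751


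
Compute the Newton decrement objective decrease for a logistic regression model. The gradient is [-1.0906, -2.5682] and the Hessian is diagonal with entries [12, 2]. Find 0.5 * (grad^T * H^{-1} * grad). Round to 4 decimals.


Step 1: H is diagonal, so H^(-1) * g = [-0.0909, -1.2841].
Step 2: g^T H^(-1) g = sum_i g_i^2 / H_ii
  = (-1.0906)^2/12 + (-2.5682)^2/2
  = 0.0991 + 3.2978 = 3.3969
Step 3: Objective decrease = 0.5 * g^T H^(-1) g = 1.6985


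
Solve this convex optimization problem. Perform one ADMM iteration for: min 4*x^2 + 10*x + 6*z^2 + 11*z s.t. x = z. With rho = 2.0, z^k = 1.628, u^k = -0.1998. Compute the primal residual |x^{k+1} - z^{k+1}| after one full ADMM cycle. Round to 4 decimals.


ADMM iteration with rho = 2.0, z^k = 1.628, u^k = -0.1998
Step 1: x-update.
Minimize 4*x^2 + 10*x + (2.0/2)*(x - 1.628 - 0.1998)^2
FOC: (2*4 + 2.0)*x = -10 + 2.0*(1.628 + 0.1998)
x^{k+1} = -0.6344
Step 2: z-update.
Minimize 6*z^2 + 11*z + (2.0/2)*(-0.6344 - z - 0.1998)^2
FOC: (2*6 + 2.0)*z = -11 + 2.0*(-0.6344 - 0.1998)
z^{k+1} = -0.9049
Step 3: u-update.
u^{k+1} = -0.1998 - 0.6344 + 0.9049 = 0.0707
Step 4: Primal residual = |-0.6344 + 0.9049| = 0.2705


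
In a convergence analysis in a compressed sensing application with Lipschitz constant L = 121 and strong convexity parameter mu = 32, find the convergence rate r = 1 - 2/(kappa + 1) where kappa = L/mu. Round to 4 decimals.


Step 1: Compute the condition number.
kappa = L/mu = 121/32 = 3.7813
Step 2: Compute the convergence rate.
r = 1 - 2/(kappa + 1) = 1 - 2*mu/(L + mu) = (L - mu)/(L + mu) = 89/153 = 0.5817


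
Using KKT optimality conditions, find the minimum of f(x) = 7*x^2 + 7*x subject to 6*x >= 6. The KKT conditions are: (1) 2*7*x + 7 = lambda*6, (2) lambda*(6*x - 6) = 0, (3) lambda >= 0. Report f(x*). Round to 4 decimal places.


Step 1: Try lambda = 0 (constraint inactive).
x_unc = -7/(2*7) = -0.5
Check: 6*-0.5 = -3.0 < 6 -- violated!
Step 2: Constraint must be active: 6*x = 6
x* = 6/6 = 1.0
lambda = (2*7*1.0 + 7)/6 = 3.5
Step 3: Compute optimal value.
f(x*) = 7*1.0^2 + 7*1.0 = 14.0


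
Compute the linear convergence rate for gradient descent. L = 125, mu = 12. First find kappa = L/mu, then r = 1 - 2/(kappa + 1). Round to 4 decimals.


Step 1: Compute the condition number.
kappa = L/mu = 125/12 = 10.4167
Step 2: Compute the convergence rate.
r = 1 - 2/(kappa + 1) = 1 - 2*mu/(L + mu) = (L - mu)/(L + mu) = 113/137 = 0.8248


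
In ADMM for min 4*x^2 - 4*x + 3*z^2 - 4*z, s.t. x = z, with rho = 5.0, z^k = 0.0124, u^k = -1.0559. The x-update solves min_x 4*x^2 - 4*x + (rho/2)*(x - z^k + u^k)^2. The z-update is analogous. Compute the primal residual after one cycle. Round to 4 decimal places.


ADMM iteration with rho = 5.0, z^k = 0.0124, u^k = -1.0559
Step 1: x-update.
Minimize 4*x^2 - 4*x + (5.0/2)*(x - 0.0124 - 1.0559)^2
FOC: (2*4 + 5.0)*x = 4 + 5.0*(0.0124 + 1.0559)
x^{k+1} = 0.7186
Step 2: z-update.
Minimize 3*z^2 - 4*z + (5.0/2)*(0.7186 - z - 1.0559)^2
FOC: (2*3 + 5.0)*z = 4 + 5.0*(0.7186 - 1.0559)
z^{k+1} = 0.2103
Step 3: u-update.
u^{k+1} = -1.0559 + 0.7186 - 0.2103 = -0.5476
Step 4: Primal residual = |0.7186 - 0.2103| = 0.5083
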